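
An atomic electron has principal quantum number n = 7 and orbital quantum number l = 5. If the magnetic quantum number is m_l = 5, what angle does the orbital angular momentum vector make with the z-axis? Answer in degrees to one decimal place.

|L|² = l(l+1)ℏ² = 30ℏ², so |L| = √30 ℏ.
L_z = m_l ℏ = 5ℏ.
cos θ = L_z/|L| = 5/√30, so θ ≈ 24.1°.

θ ≈ 24.1°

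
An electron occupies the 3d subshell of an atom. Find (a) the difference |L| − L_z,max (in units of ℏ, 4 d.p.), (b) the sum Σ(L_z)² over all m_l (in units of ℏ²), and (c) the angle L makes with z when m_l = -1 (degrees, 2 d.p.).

|L|−L_z,max ≈ 0.4495ℏ; Σ(L_z)² = 10 ℏ²; θ(m_l=-1) ≈ 114.09°

3d means n = 3, l = 2.
|L| − L_z,max = (√6 − 2)ℏ ≈ 0.4495ℏ.
Σ m_l² = 10, so Σ(L_z)² = 10 ℏ².
For m_l = -1: cos θ = -1/√6, θ ≈ 114.09°.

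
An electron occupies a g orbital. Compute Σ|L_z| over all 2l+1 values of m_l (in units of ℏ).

Σ|L_z| = 20 ℏ

A g state has l = 4.
m_l runs from −4 to 4, i.e. {-4, -3, -2, -1, 0, 1, 2, 3, 4}.
Σ|m_l| = 2·4(4+1)/2 = 20.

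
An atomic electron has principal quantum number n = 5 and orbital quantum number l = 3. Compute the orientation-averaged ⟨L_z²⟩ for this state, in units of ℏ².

⟨L_z²⟩ = 4 ℏ²

m_l ∈ {-3, -2, -1, 0, 1, 2, 3}.
Average of L_z² over 7 states: 28/7 ℏ² = 4 ℏ².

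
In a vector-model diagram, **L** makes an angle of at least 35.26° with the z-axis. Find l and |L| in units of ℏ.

l = 2, |L| = √6 ℏ ≈ 2.449ℏ

cos²θ_min = l/(l+1) = 0.6667.
Solving: l = 2.
Then |L| = ℏ√(2·3) = √6 ℏ.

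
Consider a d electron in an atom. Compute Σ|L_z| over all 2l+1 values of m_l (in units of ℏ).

D corresponds to l = 2.
m_l runs from −2 to 2, i.e. {-2, -1, 0, 1, 2}.
Σ|m_l| = l(l+1) = 6.

Σ|L_z| = 6 ℏ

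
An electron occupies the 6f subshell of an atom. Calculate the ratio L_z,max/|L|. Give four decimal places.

L_z,max/|L| = 0.8660

6f means n = 6, l = 3.
|L| = 2√3 ℏ ≈ 3.4641ℏ, while L_z,max = lℏ = 3ℏ.
L_z,max/|L| = 3/√12 = 0.8660.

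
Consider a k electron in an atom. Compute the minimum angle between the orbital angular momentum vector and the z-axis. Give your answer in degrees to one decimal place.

θ_min ≈ 20.7°

For a k orbital, l = 7.
|L|² = l(l+1)ℏ² = 56ℏ², so |L| = 2√14 ℏ.
The smallest angle corresponds to the largest L_z, i.e. m_l = l = 7, giving L_z = 7ℏ.
cos θ_min = 7/√56, so θ_min ≈ 20.7°.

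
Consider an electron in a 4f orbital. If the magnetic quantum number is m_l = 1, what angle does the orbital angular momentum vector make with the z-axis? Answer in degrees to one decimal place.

θ ≈ 73.2°

For 4f, l = 3.
|L| = √(l(l+1)) ℏ = 2√3 ℏ.
L_z = m_l ℏ = 1ℏ.
cos θ = L_z/|L| = 1/√12, so θ ≈ 73.2°.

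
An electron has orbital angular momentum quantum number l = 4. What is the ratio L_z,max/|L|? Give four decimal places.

L_z,max/|L| = 0.8944

|L| = 2√5 ℏ ≈ 4.4721ℏ, while L_z,max = lℏ = 4ℏ.
L_z,max/|L| = 4/√20 = 0.8944.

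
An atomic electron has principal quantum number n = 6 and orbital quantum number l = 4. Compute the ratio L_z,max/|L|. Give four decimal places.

L_z,max/|L| = 0.8944

|L| = 2√5 ℏ ≈ 4.4721ℏ, while L_z,max = lℏ = 4ℏ.
L_z,max/|L| = 4/√20 = 0.8944.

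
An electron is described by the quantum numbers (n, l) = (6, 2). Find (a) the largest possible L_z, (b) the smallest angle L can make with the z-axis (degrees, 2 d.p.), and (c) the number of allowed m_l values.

L_z,max = 2ℏ; θ_min ≈ 35.26°; 5 values

L_z,max = lℏ = 2ℏ.
cos θ_min = 2/√6, so θ_min ≈ 35.26°.
There are 2l+1 = 5 values of m_l.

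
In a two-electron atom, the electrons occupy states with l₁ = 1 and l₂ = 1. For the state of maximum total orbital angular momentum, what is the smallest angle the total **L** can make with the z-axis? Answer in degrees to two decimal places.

The total orbital quantum number L ranges from |l₁ − l₂| to l₁ + l₂ in integer steps.
Allowed values: L = 0, 1, 2.
The maximum is L = 2, with |L_tot| = ℏ√(2·3) = √6 ℏ.
The minimum angle with z is arccos(2/√6) ≈ 35.26°.

θ_min ≈ 35.26°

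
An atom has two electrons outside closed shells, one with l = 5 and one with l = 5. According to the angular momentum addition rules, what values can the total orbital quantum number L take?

The total orbital quantum number L ranges from |l₁ − l₂| to l₁ + l₂ in integer steps.
Allowed values: L = 0, 1, 2, 3, 4, 5, 6, 7, 8, 9, 10.

L = 0, 1, 2, 3, 4, 5, 6, 7, 8, 9, 10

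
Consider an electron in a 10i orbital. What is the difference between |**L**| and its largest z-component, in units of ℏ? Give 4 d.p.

10i means n = 10, l = 6.
|L| = √42 ℏ ≈ 6.4807ℏ, while L_z,max = lℏ = 6ℏ.
The difference is (√42 − 6)ℏ ≈ 0.4807ℏ.

|L| − L_z,max ≈ 0.4807ℏ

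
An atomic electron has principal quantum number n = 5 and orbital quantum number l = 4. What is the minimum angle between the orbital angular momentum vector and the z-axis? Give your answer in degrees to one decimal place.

|L|² = l(l+1)ℏ² = 20ℏ², so |L| = 2√5 ℏ.
The smallest angle corresponds to the largest L_z, i.e. m_l = l = 4, giving L_z = 4ℏ.
cos θ_min = 4/√20, so θ_min ≈ 26.6°.

θ_min ≈ 26.6°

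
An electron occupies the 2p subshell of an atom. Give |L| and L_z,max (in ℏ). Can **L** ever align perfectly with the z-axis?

2p means n = 2, l = 1.
|L| = √2 ℏ ≈ 1.4142ℏ, while L_z,max = lℏ = 1ℏ.
Since |L| > L_z,max, the vector can never point exactly along z; the closest it comes is θ_min = arccos(1/√2) ≈ 45.0°.

No: L_z,max = 1ℏ < |L| = √2 ℏ ≈ 1.414ℏ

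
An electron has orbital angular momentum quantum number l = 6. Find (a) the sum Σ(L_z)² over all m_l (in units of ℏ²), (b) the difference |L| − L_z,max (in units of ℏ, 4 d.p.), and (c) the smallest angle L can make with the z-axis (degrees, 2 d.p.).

Σ m_l² = 182, so Σ(L_z)² = 182 ℏ².
|L| − L_z,max = (√42 − 6)ℏ ≈ 0.4807ℏ.
cos θ_min = 6/√42, so θ_min ≈ 22.21°.

Σ(L_z)² = 182 ℏ²; |L|−L_z,max ≈ 0.4807ℏ; θ_min ≈ 22.21°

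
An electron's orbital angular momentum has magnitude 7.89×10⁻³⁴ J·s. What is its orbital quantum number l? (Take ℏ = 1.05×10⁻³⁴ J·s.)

Dividing by ℏ: |L|/ℏ ≈ 7.514.
l(l+1) ≈ 7.514² ≈ 56.46, so l = 7.

l = 7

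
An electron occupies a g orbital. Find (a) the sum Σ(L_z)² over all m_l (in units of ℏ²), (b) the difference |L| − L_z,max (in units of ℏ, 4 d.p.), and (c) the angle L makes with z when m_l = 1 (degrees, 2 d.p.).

Σ(L_z)² = 60 ℏ²; |L|−L_z,max ≈ 0.4721ℏ; θ(m_l=1) ≈ 77.08°

The letter g corresponds to l = 4.
Σ m_l² = 60, so Σ(L_z)² = 60 ℏ².
|L| − L_z,max = (2√5 − 4)ℏ ≈ 0.4721ℏ.
For m_l = 1: cos θ = 1/√20, θ ≈ 77.08°.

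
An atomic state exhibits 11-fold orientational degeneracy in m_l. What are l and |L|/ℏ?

2l + 1 = 11 ⇒ l = 5.
Then |L| = √(l(l+1)) ℏ = √30 ℏ.

l = 5, |L| = √30 ℏ ≈ 5.477ℏ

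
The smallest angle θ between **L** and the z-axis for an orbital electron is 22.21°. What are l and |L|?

At minimum angle, m_l = l, so cos θ = l/√(l(l+1)); cos²θ = l/(l+1) = 0.8571.
Thus l = 0.8571/(1 − 0.8571) ≈ 6.
Then |L| = ℏ√(6·7) = √42 ℏ.

l = 6, |L| = √42 ℏ ≈ 6.481ℏ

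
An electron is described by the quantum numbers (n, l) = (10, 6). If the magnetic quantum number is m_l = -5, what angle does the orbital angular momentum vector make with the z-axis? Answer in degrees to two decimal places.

θ ≈ 140.49°

|L| = ℏ√(l(l+1)) = √42 ℏ.
L_z = m_l ℏ = −5ℏ.
cos θ = L_z/|L| = -5/√42, so θ ≈ 140.49°.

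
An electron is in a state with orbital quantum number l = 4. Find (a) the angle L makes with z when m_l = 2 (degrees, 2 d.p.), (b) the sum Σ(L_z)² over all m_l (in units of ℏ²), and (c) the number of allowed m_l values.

For m_l = 2: cos θ = 2/√20, θ ≈ 63.43°.
Σ m_l² = 60, so Σ(L_z)² = 60 ℏ².
There are 2l+1 = 9 values of m_l.

θ(m_l=2) ≈ 63.43°; Σ(L_z)² = 60 ℏ²; 9 values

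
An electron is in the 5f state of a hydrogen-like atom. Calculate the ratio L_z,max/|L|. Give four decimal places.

L_z,max/|L| = 0.8660

5f means n = 5, l = 3.
|L| = 2√3 ℏ ≈ 3.4641ℏ, while L_z,max = lℏ = 3ℏ.
L_z,max/|L| = 3/√12 = 0.8660.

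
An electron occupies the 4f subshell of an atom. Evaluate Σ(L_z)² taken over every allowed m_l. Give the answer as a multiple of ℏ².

The 4f subshell has l = 3.
The allowed m_l values are -3, -2, -1, 0, 1, 2, 3.
Σ m_l² = l(l+1)(2l+1)/3 = 3·4·7/3 = 28.

Σ(L_z)² = 28 ℏ²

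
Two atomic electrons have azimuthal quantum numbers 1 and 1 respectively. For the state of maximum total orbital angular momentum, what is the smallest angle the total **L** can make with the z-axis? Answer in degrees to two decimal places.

θ_min ≈ 35.26°

L runs from |1 − 1| = 0 to 1 + 1 = 2.
L ∈ {0, 1, 2}.
The maximum is L = 2, with |L_tot| = ℏ√(2·3) = √6 ℏ.
The minimum angle with z is arccos(2/√6) ≈ 35.26°.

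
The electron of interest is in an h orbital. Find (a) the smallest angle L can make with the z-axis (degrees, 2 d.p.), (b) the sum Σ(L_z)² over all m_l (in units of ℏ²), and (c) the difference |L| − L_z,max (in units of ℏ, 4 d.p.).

θ_min ≈ 24.09°; Σ(L_z)² = 110 ℏ²; |L|−L_z,max ≈ 0.4772ℏ

An h state has l = 5.
cos θ_min = 5/√30, so θ_min ≈ 24.09°.
Σ m_l² = 110, so Σ(L_z)² = 110 ℏ².
|L| − L_z,max = (√30 − 5)ℏ ≈ 0.4772ℏ.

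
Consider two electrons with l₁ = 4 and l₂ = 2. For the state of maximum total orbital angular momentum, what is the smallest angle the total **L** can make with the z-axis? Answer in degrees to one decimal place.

The total orbital quantum number L ranges from |l₁ − l₂| to l₁ + l₂ in integer steps.
So L can be 2, 3, 4, 5, 6.
The maximum is L = 6, with |L_tot| = ℏ√(6·7) = √42 ℏ.
The minimum angle with z is arccos(6/√42) ≈ 22.2°.

θ_min ≈ 22.2°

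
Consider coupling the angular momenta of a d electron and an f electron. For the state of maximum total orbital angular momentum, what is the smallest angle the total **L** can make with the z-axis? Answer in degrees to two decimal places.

Angular momentum addition gives L = |l₁ − l₂|, …, l₁ + l₂.
L ∈ {1, 2, 3, 4, 5}.
The maximum is L = 5, with |L_tot| = ℏ√(5·6) = √30 ℏ.
The minimum angle with z is arccos(5/√30) ≈ 24.09°.

θ_min ≈ 24.09°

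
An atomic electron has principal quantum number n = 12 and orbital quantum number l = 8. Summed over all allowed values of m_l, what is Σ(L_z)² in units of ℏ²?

m_l runs from −8 to 8, i.e. {-8, -7, -6, -5, -4, -3, -2, -1, 0, 1, 2, 3, 4, 5, 6, 7, 8}.
Σ m_l² = l(l+1)(2l+1)/3 = 8·9·17/3 = 408.

Σ(L_z)² = 408 ℏ²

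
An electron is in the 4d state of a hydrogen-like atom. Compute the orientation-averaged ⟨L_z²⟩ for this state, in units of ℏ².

⟨L_z²⟩ = 2 ℏ²

For 4d, l = 2.
m_l runs from −2 to 2, i.e. {-2, -1, 0, 1, 2}.
⟨L_z²⟩ = ℏ²·(Σ m_l²)/(2l+1) = ℏ²·10/5 = 2ℏ².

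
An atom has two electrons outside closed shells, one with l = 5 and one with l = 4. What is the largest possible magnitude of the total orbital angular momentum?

Angular momentum addition gives L = |l₁ − l₂|, …, l₁ + l₂.
So L can be 1, 2, 3, 4, 5, 6, 7, 8, 9.
The largest magnitude corresponds to L = 9: |L_tot| = ℏ√(9·10) = 3√10 ℏ.

|L_tot|_max = 3√10 ℏ ≈ 9.487ℏ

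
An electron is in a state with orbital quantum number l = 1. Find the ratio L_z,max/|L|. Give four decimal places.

|L| = √2 ℏ ≈ 1.4142ℏ, while L_z,max = lℏ = 1ℏ.
L_z,max/|L| = 1/√2 = 0.7071.

L_z,max/|L| = 0.7071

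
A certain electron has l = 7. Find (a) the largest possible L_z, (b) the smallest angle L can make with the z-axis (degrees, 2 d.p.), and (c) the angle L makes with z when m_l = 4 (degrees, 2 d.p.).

L_z,max = 7ℏ; θ_min ≈ 20.70°; θ(m_l=4) ≈ 57.69°

L_z,max = lℏ = 7ℏ.
cos θ_min = 7/√56, so θ_min ≈ 20.70°.
For m_l = 4: cos θ = 4/√56, θ ≈ 57.69°.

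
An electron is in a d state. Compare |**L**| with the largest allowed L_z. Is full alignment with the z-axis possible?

The letter d corresponds to l = 2.
|L| = √6 ℏ ≈ 2.4495ℏ, while L_z,max = lℏ = 2ℏ.
Since |L| > L_z,max, the vector can never point exactly along z; the closest it comes is θ_min = arccos(2/√6) ≈ 35.3°.

No: L_z,max = 2ℏ < |L| = √6 ℏ ≈ 2.449ℏ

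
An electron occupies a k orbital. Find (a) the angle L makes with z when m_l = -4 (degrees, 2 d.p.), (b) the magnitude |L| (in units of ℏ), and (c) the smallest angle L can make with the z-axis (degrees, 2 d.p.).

A k state has l = 7.
For m_l = -4: cos θ = -4/√56, θ ≈ 122.31°.
|L| = ℏ√(7·8) = 2√14 ℏ ≈ 7.483ℏ.
cos θ_min = 7/√56, so θ_min ≈ 20.70°.

θ(m_l=-4) ≈ 122.31°; |L| = 2√14 ℏ ≈ 7.483ℏ; θ_min ≈ 20.70°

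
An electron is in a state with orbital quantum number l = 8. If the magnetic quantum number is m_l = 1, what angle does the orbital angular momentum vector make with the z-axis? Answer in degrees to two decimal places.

|L|² = l(l+1)ℏ² = 72ℏ², so |L| = 6√2 ℏ.
L_z = m_l ℏ = 1ℏ.
cos θ = L_z/|L| = 1/√72, so θ ≈ 83.23°.

θ ≈ 83.23°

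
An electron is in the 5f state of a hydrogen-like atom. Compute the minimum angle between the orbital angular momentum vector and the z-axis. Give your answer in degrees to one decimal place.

θ_min ≈ 30.0°

5f means n = 5, l = 3.
|L| = ℏ√(l(l+1)) = 2√3 ℏ.
The smallest angle corresponds to the largest L_z, i.e. m_l = l = 3, giving L_z = 3ℏ.
cos θ_min = 3/√12, so θ_min ≈ 30.0°.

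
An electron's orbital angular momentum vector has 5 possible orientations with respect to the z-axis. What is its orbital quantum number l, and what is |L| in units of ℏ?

l = 2, |L| = √6 ℏ ≈ 2.449ℏ

Since there are 2l+1 = 5 values of m_l, l = 2.
|L| = ℏ√(l(l+1)) = ℏ√(2·3) = √6 ℏ.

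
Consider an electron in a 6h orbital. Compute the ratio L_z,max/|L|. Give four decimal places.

L_z,max/|L| = 0.9129

6h means n = 6, l = 5.
|L| = √30 ℏ ≈ 5.4772ℏ, while L_z,max = lℏ = 5ℏ.
L_z,max/|L| = 5/√30 = 0.9129.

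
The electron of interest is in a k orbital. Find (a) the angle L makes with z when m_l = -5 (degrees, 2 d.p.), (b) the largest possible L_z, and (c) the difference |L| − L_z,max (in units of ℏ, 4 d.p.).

θ(m_l=-5) ≈ 131.92°; L_z,max = 7ℏ; |L|−L_z,max ≈ 0.4833ℏ

A k state has l = 7.
For m_l = -5: cos θ = -5/√56, θ ≈ 131.92°.
L_z,max = lℏ = 7ℏ.
|L| − L_z,max = (2√14 − 7)ℏ ≈ 0.4833ℏ.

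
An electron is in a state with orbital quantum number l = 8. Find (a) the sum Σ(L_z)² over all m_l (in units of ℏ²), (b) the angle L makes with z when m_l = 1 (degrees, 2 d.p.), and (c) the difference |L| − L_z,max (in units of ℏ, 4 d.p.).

Σ m_l² = 408, so Σ(L_z)² = 408 ℏ².
For m_l = 1: cos θ = 1/√72, θ ≈ 83.23°.
|L| − L_z,max = (6√2 − 8)ℏ ≈ 0.4853ℏ.

Σ(L_z)² = 408 ℏ²; θ(m_l=1) ≈ 83.23°; |L|−L_z,max ≈ 0.4853ℏ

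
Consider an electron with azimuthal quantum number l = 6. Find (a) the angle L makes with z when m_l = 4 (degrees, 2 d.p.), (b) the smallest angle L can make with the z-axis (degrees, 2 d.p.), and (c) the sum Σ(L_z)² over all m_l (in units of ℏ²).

For m_l = 4: cos θ = 4/√42, θ ≈ 51.89°.
cos θ_min = 6/√42, so θ_min ≈ 22.21°.
Σ m_l² = 182, so Σ(L_z)² = 182 ℏ².

θ(m_l=4) ≈ 51.89°; θ_min ≈ 22.21°; Σ(L_z)² = 182 ℏ²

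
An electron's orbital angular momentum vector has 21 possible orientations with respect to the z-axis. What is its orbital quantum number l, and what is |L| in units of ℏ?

21 = 2l + 1, so l = (21−1)/2 = 10.
Then |L| = √(l(l+1)) ℏ = √110 ℏ.

l = 10, |L| = √110 ℏ ≈ 10.488ℏ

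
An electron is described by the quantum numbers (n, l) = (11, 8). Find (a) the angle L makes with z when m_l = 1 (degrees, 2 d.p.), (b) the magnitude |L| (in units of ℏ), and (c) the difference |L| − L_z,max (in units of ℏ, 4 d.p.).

For m_l = 1: cos θ = 1/√72, θ ≈ 83.23°.
|L| = ℏ√(8·9) = 6√2 ℏ ≈ 8.485ℏ.
|L| − L_z,max = (6√2 − 8)ℏ ≈ 0.4853ℏ.

θ(m_l=1) ≈ 83.23°; |L| = 6√2 ℏ ≈ 8.485ℏ; |L|−L_z,max ≈ 0.4853ℏ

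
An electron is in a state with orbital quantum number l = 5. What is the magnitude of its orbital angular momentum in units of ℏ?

|L| = √30 ℏ ≈ 5.477ℏ

|L| = ℏ√(l(l+1)) = ℏ√(5·6) = √30 ℏ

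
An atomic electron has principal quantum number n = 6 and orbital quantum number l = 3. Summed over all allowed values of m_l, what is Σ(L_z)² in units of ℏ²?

The allowed m_l values are -3, -2, -1, 0, 1, 2, 3.
Summing m² from −3 to 3: Σ m_l² = 28.

Σ(L_z)² = 28 ℏ²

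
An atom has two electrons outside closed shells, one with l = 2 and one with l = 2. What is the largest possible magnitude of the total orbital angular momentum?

|L_tot|_max = 2√5 ℏ ≈ 4.472ℏ

By the triangle rule, |l₁ − l₂| ≤ L ≤ l₁ + l₂.
Allowed values: L = 0, 1, 2, 3, 4.
The largest magnitude corresponds to L = 4: |L_tot| = ℏ√(4·5) = 2√5 ℏ.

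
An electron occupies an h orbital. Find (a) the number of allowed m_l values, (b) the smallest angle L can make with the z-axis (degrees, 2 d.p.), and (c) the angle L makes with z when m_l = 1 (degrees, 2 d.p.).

11 values; θ_min ≈ 24.09°; θ(m_l=1) ≈ 79.48°

H corresponds to l = 5.
There are 2l+1 = 11 values of m_l.
cos θ_min = 5/√30, so θ_min ≈ 24.09°.
For m_l = 1: cos θ = 1/√30, θ ≈ 79.48°.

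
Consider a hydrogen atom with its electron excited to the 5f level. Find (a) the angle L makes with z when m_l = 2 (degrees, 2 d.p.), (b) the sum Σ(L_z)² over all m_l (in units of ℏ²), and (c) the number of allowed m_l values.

θ(m_l=2) ≈ 54.74°; Σ(L_z)² = 28 ℏ²; 7 values

The 5f level has l = 3.
For m_l = 2: cos θ = 2/√12, θ ≈ 54.74°.
Σ m_l² = 28, so Σ(L_z)² = 28 ℏ².
There are 2l+1 = 7 values of m_l.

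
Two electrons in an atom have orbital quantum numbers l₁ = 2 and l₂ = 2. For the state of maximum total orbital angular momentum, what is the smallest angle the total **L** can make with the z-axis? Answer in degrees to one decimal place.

θ_min ≈ 26.6°

By the triangle rule, |l₁ − l₂| ≤ L ≤ l₁ + l₂.
L ∈ {0, 1, 2, 3, 4}.
The maximum is L = 4, with |L_tot| = ℏ√(4·5) = 2√5 ℏ.
The minimum angle with z is arccos(4/√20) ≈ 26.6°.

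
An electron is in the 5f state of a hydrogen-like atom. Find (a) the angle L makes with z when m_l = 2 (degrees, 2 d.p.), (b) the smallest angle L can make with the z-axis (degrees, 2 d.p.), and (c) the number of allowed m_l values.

5f means n = 5, l = 3.
For m_l = 2: cos θ = 2/√12, θ ≈ 54.74°.
cos θ_min = 3/√12, so θ_min ≈ 30.00°.
There are 2l+1 = 7 values of m_l.

θ(m_l=2) ≈ 54.74°; θ_min ≈ 30.00°; 7 values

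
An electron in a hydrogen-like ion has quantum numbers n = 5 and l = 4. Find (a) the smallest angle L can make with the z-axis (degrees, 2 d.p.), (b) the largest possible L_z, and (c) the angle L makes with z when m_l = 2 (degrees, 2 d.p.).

θ_min ≈ 26.57°; L_z,max = 4ℏ; θ(m_l=2) ≈ 63.43°

cos θ_min = 4/√20, so θ_min ≈ 26.57°.
L_z,max = lℏ = 4ℏ.
For m_l = 2: cos θ = 2/√20, θ ≈ 63.43°.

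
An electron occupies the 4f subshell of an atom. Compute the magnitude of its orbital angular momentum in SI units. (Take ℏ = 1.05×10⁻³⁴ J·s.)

4f means n = 4, l = 3.
|L| = ℏ√(l(l+1)) = ℏ√(3·4) = 2√3 ℏ
Numerically, |L| = 3.464 × (1.05×10⁻³⁴ J·s) = 3.64×10⁻³⁴ J·s.

|L| = 3.64×10⁻³⁴ J·s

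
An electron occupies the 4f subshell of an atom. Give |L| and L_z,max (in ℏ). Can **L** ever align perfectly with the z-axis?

No: L_z,max = 3ℏ < |L| = 2√3 ℏ ≈ 3.464ℏ

For 4f, l = 3.
|L| = 2√3 ℏ ≈ 3.4641ℏ, while L_z,max = lℏ = 3ℏ.
Since |L| > L_z,max, the vector can never point exactly along z; the closest it comes is θ_min = arccos(3/√12) ≈ 30.0°.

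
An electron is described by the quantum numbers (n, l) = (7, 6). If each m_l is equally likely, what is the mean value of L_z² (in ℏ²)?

m_l runs from −6 to 6, i.e. {-6, -5, -4, -3, -2, -1, 0, 1, 2, 3, 4, 5, 6}.
⟨L_z²⟩ = ℏ²·(Σ m_l²)/(2l+1) = ℏ²·182/13 = 14ℏ².

⟨L_z²⟩ = 14 ℏ²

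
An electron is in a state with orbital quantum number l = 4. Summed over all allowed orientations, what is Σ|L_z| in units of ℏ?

m_l ∈ {-4, -3, -2, -1, 0, 1, 2, 3, 4}.
Σ|m_l| = 2(1+2+…+4) = 20.

Σ|L_z| = 20 ℏ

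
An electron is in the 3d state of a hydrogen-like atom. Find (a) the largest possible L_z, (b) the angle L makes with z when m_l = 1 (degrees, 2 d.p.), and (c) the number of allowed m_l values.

L_z,max = 2ℏ; θ(m_l=1) ≈ 65.91°; 5 values

3d means n = 3, l = 2.
L_z,max = lℏ = 2ℏ.
For m_l = 1: cos θ = 1/√6, θ ≈ 65.91°.
There are 2l+1 = 5 values of m_l.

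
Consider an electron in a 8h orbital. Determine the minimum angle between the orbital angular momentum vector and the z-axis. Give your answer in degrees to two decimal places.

θ_min ≈ 24.09°

The 8h subshell has l = 5.
|L|² = l(l+1)ℏ² = 30ℏ², so |L| = √30 ℏ.
The smallest angle corresponds to the largest L_z, i.e. m_l = l = 5, giving L_z = 5ℏ.
cos θ_min = 5/√30, so θ_min ≈ 24.09°.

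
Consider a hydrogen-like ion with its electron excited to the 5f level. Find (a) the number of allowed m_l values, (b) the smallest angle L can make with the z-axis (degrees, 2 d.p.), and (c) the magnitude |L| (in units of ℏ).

7 values; θ_min ≈ 30.00°; |L| = 2√3 ℏ ≈ 3.464ℏ

The 5f level has l = 3.
There are 2l+1 = 7 values of m_l.
cos θ_min = 3/√12, so θ_min ≈ 30.00°.
|L| = ℏ√(3·4) = 2√3 ℏ ≈ 3.464ℏ.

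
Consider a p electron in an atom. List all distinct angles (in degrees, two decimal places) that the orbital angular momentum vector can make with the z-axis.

θ ∈ {45.00°, 90.00°, 135.00°}

For a p orbital, l = 1.
|L| = √(l(l+1)) ℏ = √2 ℏ.
cos θ = m_l/√2 for each m_l ∈ {-1, 0, 1}.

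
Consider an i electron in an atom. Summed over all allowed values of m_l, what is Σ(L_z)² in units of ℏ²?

Σ(L_z)² = 182 ℏ²

The letter i corresponds to l = 6.
The allowed m_l values are -6, -5, -4, -3, -2, -1, 0, 1, 2, 3, 4, 5, 6.
Σ m_l² = 2·(1 + 4 + 9 + 16 + 25 + 36) = 182.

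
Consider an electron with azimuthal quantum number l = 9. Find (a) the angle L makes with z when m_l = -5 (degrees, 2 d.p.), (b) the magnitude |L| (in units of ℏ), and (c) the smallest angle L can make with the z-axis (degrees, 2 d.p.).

For m_l = -5: cos θ = -5/√90, θ ≈ 121.81°.
|L| = ℏ√(9·10) = 3√10 ℏ ≈ 9.487ℏ.
cos θ_min = 9/√90, so θ_min ≈ 18.43°.

θ(m_l=-5) ≈ 121.81°; |L| = 3√10 ℏ ≈ 9.487ℏ; θ_min ≈ 18.43°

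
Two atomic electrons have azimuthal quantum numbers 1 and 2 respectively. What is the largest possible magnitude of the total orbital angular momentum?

The total orbital quantum number L ranges from |l₁ − l₂| to l₁ + l₂ in integer steps.
So L can be 1, 2, 3.
The largest magnitude corresponds to L = 3: |L_tot| = ℏ√(3·4) = 2√3 ℏ.

|L_tot|_max = 2√3 ℏ ≈ 3.464ℏ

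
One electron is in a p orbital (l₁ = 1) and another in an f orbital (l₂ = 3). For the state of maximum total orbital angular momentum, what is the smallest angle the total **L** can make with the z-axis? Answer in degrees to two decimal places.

θ_min ≈ 26.57°

By the triangle rule, |l₁ − l₂| ≤ L ≤ l₁ + l₂.
L ∈ {2, 3, 4}.
The maximum is L = 4, with |L_tot| = ℏ√(4·5) = 2√5 ℏ.
The minimum angle with z is arccos(4/√20) ≈ 26.57°.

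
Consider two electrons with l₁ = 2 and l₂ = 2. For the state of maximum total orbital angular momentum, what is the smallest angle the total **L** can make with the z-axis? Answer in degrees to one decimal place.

Angular momentum addition gives L = |l₁ − l₂|, …, l₁ + l₂.
L ∈ {0, 1, 2, 3, 4}.
The maximum is L = 4, with |L_tot| = ℏ√(4·5) = 2√5 ℏ.
The minimum angle with z is arccos(4/√20) ≈ 26.6°.

θ_min ≈ 26.6°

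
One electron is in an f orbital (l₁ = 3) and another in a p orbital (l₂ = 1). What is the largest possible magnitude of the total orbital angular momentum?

|L_tot|_max = 2√5 ℏ ≈ 4.472ℏ

L runs from |3 − 1| = 2 to 3 + 1 = 4.
L ∈ {2, 3, 4}.
The largest magnitude corresponds to L = 4: |L_tot| = ℏ√(4·5) = 2√5 ℏ.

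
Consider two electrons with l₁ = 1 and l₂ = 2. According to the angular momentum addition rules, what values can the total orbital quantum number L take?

By the triangle rule, |l₁ − l₂| ≤ L ≤ l₁ + l₂.
L ∈ {1, 2, 3}.

L = 1, 2, 3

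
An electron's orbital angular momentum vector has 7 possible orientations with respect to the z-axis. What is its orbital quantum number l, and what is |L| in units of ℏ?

l = 3, |L| = 2√3 ℏ ≈ 3.464ℏ

7 = 2l + 1, so l = (7−1)/2 = 3.
|L| = ℏ√(l(l+1)) = ℏ√(3·4) = 2√3 ℏ.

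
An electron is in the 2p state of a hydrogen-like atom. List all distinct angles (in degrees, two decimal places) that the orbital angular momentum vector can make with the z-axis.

θ ∈ {45.00°, 90.00°, 135.00°}

2p means n = 2, l = 1.
|L| = ℏ√(l(l+1)) = √2 ℏ.
cos θ = m_l/√2 for each m_l ∈ {-1, 0, 1}.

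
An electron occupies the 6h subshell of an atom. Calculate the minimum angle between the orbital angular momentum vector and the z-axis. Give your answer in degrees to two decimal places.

The 6h subshell has l = 5.
|L| = √(l(l+1)) ℏ = √30 ℏ.
The smallest angle corresponds to the largest L_z, i.e. m_l = l = 5, giving L_z = 5ℏ.
cos θ_min = 5/√30, so θ_min ≈ 24.09°.

θ_min ≈ 24.09°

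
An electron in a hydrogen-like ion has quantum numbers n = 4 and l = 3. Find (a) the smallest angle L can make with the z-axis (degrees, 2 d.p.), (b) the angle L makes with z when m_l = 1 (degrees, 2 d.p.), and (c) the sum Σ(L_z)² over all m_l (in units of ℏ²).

cos θ_min = 3/√12, so θ_min ≈ 30.00°.
For m_l = 1: cos θ = 1/√12, θ ≈ 73.22°.
Σ m_l² = 28, so Σ(L_z)² = 28 ℏ².

θ_min ≈ 30.00°; θ(m_l=1) ≈ 73.22°; Σ(L_z)² = 28 ℏ²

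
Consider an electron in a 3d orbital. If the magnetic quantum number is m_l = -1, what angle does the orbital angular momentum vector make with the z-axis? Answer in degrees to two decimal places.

The 3d subshell has l = 2.
|L| = ℏ√(l(l+1)) = √6 ℏ.
L_z = m_l ℏ = −1ℏ.
cos θ = L_z/|L| = -1/√6, so θ ≈ 114.09°.

θ ≈ 114.09°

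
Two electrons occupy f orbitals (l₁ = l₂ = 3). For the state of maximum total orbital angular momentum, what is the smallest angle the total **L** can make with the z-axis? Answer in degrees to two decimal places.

θ_min ≈ 22.21°

Angular momentum addition gives L = |l₁ − l₂|, …, l₁ + l₂.
Allowed values: L = 0, 1, 2, 3, 4, 5, 6.
The maximum is L = 6, with |L_tot| = ℏ√(6·7) = √42 ℏ.
The minimum angle with z is arccos(6/√42) ≈ 22.21°.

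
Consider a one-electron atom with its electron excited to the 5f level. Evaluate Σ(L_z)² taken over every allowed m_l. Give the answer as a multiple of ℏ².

The 5f level has l = 3.
The allowed m_l values are -3, -2, -1, 0, 1, 2, 3.
Σ m_l² = 2·(1 + 4 + 9) = 28.

Σ(L_z)² = 28 ℏ²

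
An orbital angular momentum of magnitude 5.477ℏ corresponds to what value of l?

(|L|/ℏ)² = l(l+1) = 30.
The positive root is l = 5.

l = 5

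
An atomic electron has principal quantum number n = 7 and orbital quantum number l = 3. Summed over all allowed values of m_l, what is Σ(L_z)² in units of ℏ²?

Σ(L_z)² = 28 ℏ²

m_l runs from −3 to 3, i.e. {-3, -2, -1, 0, 1, 2, 3}.
Σ m_l² = 2·(1 + 4 + 9) = 28.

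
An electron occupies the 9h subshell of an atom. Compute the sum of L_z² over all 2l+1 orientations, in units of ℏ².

9h means n = 9, l = 5.
m_l runs from −5 to 5, i.e. {-5, -4, -3, -2, -1, 0, 1, 2, 3, 4, 5}.
Σ m_l² = l(l+1)(2l+1)/3 = 5·6·11/3 = 110.

Σ(L_z)² = 110 ℏ²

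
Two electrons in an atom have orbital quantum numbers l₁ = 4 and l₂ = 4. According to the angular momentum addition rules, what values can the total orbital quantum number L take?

L runs from |4 − 4| = 0 to 4 + 4 = 8.
So L can be 0, 1, 2, 3, 4, 5, 6, 7, 8.

L = 0, 1, 2, 3, 4, 5, 6, 7, 8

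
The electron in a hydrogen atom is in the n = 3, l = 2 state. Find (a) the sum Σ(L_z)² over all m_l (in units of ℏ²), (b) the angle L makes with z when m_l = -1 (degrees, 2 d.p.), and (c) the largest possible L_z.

Σ m_l² = 10, so Σ(L_z)² = 10 ℏ².
For m_l = -1: cos θ = -1/√6, θ ≈ 114.09°.
L_z,max = lℏ = 2ℏ.

Σ(L_z)² = 10 ℏ²; θ(m_l=-1) ≈ 114.09°; L_z,max = 2ℏ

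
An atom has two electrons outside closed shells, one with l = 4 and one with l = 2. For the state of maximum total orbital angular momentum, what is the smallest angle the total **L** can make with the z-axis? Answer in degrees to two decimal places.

Angular momentum addition gives L = |l₁ − l₂|, …, l₁ + l₂.
Allowed values: L = 2, 3, 4, 5, 6.
The maximum is L = 6, with |L_tot| = ℏ√(6·7) = √42 ℏ.
The minimum angle with z is arccos(6/√42) ≈ 22.21°.

θ_min ≈ 22.21°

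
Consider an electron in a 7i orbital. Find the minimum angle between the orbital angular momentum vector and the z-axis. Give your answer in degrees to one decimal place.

θ_min ≈ 22.2°

For 7i, l = 6.
|L| = √(l(l+1)) ℏ = √42 ℏ.
The smallest angle corresponds to the largest L_z, i.e. m_l = l = 6, giving L_z = 6ℏ.
cos θ_min = 6/√42, so θ_min ≈ 22.2°.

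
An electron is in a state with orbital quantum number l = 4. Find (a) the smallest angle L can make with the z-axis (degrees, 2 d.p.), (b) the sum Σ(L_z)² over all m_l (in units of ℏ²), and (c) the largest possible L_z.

θ_min ≈ 26.57°; Σ(L_z)² = 60 ℏ²; L_z,max = 4ℏ

cos θ_min = 4/√20, so θ_min ≈ 26.57°.
Σ m_l² = 60, so Σ(L_z)² = 60 ℏ².
L_z,max = lℏ = 4ℏ.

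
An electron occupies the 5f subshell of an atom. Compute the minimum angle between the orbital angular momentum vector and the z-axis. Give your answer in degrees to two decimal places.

5f means n = 5, l = 3.
|L|² = l(l+1)ℏ² = 12ℏ², so |L| = 2√3 ℏ.
The smallest angle corresponds to the largest L_z, i.e. m_l = l = 3, giving L_z = 3ℏ.
cos θ_min = 3/√12, so θ_min ≈ 30.00°.

θ_min ≈ 30.00°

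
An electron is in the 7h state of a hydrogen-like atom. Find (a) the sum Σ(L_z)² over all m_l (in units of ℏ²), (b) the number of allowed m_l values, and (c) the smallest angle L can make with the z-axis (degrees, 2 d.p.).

Σ(L_z)² = 110 ℏ²; 11 values; θ_min ≈ 24.09°

For 7h, l = 5.
Σ m_l² = 110, so Σ(L_z)² = 110 ℏ².
There are 2l+1 = 11 values of m_l.
cos θ_min = 5/√30, so θ_min ≈ 24.09°.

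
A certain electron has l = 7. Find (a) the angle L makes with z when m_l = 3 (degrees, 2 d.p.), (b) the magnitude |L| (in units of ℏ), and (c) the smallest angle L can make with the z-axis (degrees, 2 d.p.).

For m_l = 3: cos θ = 3/√56, θ ≈ 66.37°.
|L| = ℏ√(7·8) = 2√14 ℏ ≈ 7.483ℏ.
cos θ_min = 7/√56, so θ_min ≈ 20.70°.

θ(m_l=3) ≈ 66.37°; |L| = 2√14 ℏ ≈ 7.483ℏ; θ_min ≈ 20.70°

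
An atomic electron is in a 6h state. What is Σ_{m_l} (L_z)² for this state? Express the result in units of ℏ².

For 6h, l = 5.
m_l runs from −5 to 5, i.e. {-5, -4, -3, -2, -1, 0, 1, 2, 3, 4, 5}.
Σ m_l² = 2·(1 + 4 + 9 + 16 + 25) = 110.

Σ(L_z)² = 110 ℏ²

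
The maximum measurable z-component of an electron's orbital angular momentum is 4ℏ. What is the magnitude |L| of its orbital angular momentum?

L_z,max = lℏ, so l = 4.
|L| = √(l(l+1)) ℏ = 2√5 ℏ.

|L| = 2√5 ℏ ≈ 4.472ℏ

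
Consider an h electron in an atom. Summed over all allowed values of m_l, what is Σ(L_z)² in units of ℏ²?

Σ(L_z)² = 110 ℏ²

For an h orbital, l = 5.
The allowed m_l values are -5, -4, -3, -2, -1, 0, 1, 2, 3, 4, 5.
Σ m_l² = l(l+1)(2l+1)/3 = 5·6·11/3 = 110.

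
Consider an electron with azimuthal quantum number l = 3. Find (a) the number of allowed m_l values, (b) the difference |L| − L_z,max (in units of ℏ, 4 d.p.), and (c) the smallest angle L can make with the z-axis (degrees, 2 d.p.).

7 values; |L|−L_z,max ≈ 0.4641ℏ; θ_min ≈ 30.00°

There are 2l+1 = 7 values of m_l.
|L| − L_z,max = (2√3 − 3)ℏ ≈ 0.4641ℏ.
cos θ_min = 3/√12, so θ_min ≈ 30.00°.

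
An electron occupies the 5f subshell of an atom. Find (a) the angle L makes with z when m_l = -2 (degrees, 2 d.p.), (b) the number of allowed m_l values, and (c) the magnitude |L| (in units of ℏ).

θ(m_l=-2) ≈ 125.26°; 7 values; |L| = 2√3 ℏ ≈ 3.464ℏ

5f means n = 5, l = 3.
For m_l = -2: cos θ = -2/√12, θ ≈ 125.26°.
There are 2l+1 = 7 values of m_l.
|L| = ℏ√(3·4) = 2√3 ℏ ≈ 3.464ℏ.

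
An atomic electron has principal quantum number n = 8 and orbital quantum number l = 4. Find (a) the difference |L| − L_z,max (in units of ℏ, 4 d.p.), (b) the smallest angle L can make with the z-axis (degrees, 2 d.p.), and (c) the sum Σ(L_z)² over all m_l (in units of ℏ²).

|L|−L_z,max ≈ 0.4721ℏ; θ_min ≈ 26.57°; Σ(L_z)² = 60 ℏ²

|L| − L_z,max = (2√5 − 4)ℏ ≈ 0.4721ℏ.
cos θ_min = 4/√20, so θ_min ≈ 26.57°.
Σ m_l² = 60, so Σ(L_z)² = 60 ℏ².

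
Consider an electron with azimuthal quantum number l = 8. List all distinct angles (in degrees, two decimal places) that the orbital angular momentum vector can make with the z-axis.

|L| = √(l(l+1)) ℏ = 6√2 ℏ.
cos θ = m_l/√72 for each m_l ∈ {-8, -7, -6, -5, -4, -3, -2, -1, 0, 1, 2, 3, 4, 5, 6, 7, 8}.

θ ∈ {19.47°, 34.42°, 45.00°, 53.90°, 61.87°, 69.30°, 76.37°, 83.23°, 90.00°, 96.77°, 103.63°, 110.70°, 118.13°, 126.10°, 135.00°, 145.58°, 160.53°}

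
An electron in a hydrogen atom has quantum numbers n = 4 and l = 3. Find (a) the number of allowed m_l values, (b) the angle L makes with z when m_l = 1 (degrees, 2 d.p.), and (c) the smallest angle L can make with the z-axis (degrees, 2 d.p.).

7 values; θ(m_l=1) ≈ 73.22°; θ_min ≈ 30.00°

There are 2l+1 = 7 values of m_l.
For m_l = 1: cos θ = 1/√12, θ ≈ 73.22°.
cos θ_min = 3/√12, so θ_min ≈ 30.00°.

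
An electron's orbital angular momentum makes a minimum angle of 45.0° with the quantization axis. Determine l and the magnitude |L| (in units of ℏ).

cos²θ_min = l/(l+1) = 0.5000.
Thus l = 0.5000/(1 − 0.5000) ≈ 1.
Then |L| = ℏ√(1·2) = √2 ℏ.

l = 1, |L| = √2 ℏ ≈ 1.414ℏ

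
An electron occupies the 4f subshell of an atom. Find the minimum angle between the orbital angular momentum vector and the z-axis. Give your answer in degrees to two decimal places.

θ_min ≈ 30.00°

4f means n = 4, l = 3.
|L|² = l(l+1)ℏ² = 12ℏ², so |L| = 2√3 ℏ.
The smallest angle corresponds to the largest L_z, i.e. m_l = l = 3, giving L_z = 3ℏ.
cos θ_min = 3/√12, so θ_min ≈ 30.00°.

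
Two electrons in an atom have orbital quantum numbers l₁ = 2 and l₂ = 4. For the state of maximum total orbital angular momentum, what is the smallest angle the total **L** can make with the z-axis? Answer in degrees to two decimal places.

L runs from |2 − 4| = 2 to 2 + 4 = 6.
L ∈ {2, 3, 4, 5, 6}.
The maximum is L = 6, with |L_tot| = ℏ√(6·7) = √42 ℏ.
The minimum angle with z is arccos(6/√42) ≈ 22.21°.

θ_min ≈ 22.21°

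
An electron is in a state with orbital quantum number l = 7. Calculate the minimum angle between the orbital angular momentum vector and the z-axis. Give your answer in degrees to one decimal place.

|L|² = l(l+1)ℏ² = 56ℏ², so |L| = 2√14 ℏ.
The smallest angle corresponds to the largest L_z, i.e. m_l = l = 7, giving L_z = 7ℏ.
cos θ_min = 7/√56, so θ_min ≈ 20.7°.

θ_min ≈ 20.7°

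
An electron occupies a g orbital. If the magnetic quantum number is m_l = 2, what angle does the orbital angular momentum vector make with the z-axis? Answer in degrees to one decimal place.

A g state has l = 4.
|L|² = l(l+1)ℏ² = 20ℏ², so |L| = 2√5 ℏ.
L_z = m_l ℏ = 2ℏ.
cos θ = L_z/|L| = 2/√20, so θ ≈ 63.4°.

θ ≈ 63.4°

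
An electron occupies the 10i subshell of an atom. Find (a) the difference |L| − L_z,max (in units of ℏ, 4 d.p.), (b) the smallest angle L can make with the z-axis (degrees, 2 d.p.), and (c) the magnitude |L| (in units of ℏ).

|L|−L_z,max ≈ 0.4807ℏ; θ_min ≈ 22.21°; |L| = √42 ℏ ≈ 6.481ℏ

10i means n = 10, l = 6.
|L| − L_z,max = (√42 − 6)ℏ ≈ 0.4807ℏ.
cos θ_min = 6/√42, so θ_min ≈ 22.21°.
|L| = ℏ√(6·7) = √42 ℏ ≈ 6.481ℏ.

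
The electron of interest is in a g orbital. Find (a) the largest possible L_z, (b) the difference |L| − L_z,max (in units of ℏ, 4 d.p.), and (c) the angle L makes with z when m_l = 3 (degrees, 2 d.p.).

L_z,max = 4ℏ; |L|−L_z,max ≈ 0.4721ℏ; θ(m_l=3) ≈ 47.87°

For a g orbital, l = 4.
L_z,max = lℏ = 4ℏ.
|L| − L_z,max = (2√5 − 4)ℏ ≈ 0.4721ℏ.
For m_l = 3: cos θ = 3/√20, θ ≈ 47.87°.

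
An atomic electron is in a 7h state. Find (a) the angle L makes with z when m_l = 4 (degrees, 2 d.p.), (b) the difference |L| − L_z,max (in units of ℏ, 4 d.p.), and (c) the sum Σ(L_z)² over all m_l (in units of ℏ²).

θ(m_l=4) ≈ 43.09°; |L|−L_z,max ≈ 0.4772ℏ; Σ(L_z)² = 110 ℏ²

For 7h, l = 5.
For m_l = 4: cos θ = 4/√30, θ ≈ 43.09°.
|L| − L_z,max = (√30 − 5)ℏ ≈ 0.4772ℏ.
Σ m_l² = 110, so Σ(L_z)² = 110 ℏ².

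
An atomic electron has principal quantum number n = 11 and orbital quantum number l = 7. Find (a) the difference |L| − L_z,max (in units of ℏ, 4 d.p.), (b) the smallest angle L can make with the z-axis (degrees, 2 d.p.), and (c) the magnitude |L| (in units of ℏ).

|L| − L_z,max = (2√14 − 7)ℏ ≈ 0.4833ℏ.
cos θ_min = 7/√56, so θ_min ≈ 20.70°.
|L| = ℏ√(7·8) = 2√14 ℏ ≈ 7.483ℏ.

|L|−L_z,max ≈ 0.4833ℏ; θ_min ≈ 20.70°; |L| = 2√14 ℏ ≈ 7.483ℏ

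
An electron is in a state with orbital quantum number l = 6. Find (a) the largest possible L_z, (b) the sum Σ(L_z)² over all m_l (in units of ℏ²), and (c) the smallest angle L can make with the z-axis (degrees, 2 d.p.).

L_z,max = lℏ = 6ℏ.
Σ m_l² = 182, so Σ(L_z)² = 182 ℏ².
cos θ_min = 6/√42, so θ_min ≈ 22.21°.

L_z,max = 6ℏ; Σ(L_z)² = 182 ℏ²; θ_min ≈ 22.21°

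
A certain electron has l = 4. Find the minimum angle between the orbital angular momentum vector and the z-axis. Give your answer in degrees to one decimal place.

|L| = √(l(l+1)) ℏ = 2√5 ℏ.
The smallest angle corresponds to the largest L_z, i.e. m_l = l = 4, giving L_z = 4ℏ.
cos θ_min = 4/√20, so θ_min ≈ 26.6°.

θ_min ≈ 26.6°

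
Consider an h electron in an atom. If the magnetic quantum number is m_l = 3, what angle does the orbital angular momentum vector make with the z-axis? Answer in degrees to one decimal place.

The letter h corresponds to l = 5.
|L| = ℏ√(l(l+1)) = √30 ℏ.
L_z = m_l ℏ = 3ℏ.
cos θ = L_z/|L| = 3/√30, so θ ≈ 56.8°.

θ ≈ 56.8°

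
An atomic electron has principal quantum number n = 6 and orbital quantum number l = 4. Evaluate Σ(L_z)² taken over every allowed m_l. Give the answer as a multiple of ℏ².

Σ(L_z)² = 60 ℏ²

m_l runs from −4 to 4, i.e. {-4, -3, -2, -1, 0, 1, 2, 3, 4}.
Σ m_l² = 2·(1 + 4 + 9 + 16) = 60.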